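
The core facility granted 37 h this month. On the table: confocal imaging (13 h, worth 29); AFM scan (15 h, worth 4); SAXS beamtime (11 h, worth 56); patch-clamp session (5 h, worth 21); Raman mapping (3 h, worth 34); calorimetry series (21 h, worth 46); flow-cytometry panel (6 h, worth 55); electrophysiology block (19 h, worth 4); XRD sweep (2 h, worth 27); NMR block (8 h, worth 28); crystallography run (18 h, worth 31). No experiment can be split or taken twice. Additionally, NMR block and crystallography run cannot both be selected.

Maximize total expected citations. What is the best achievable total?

221

Best packing: SAXS beamtime + patch-clamp session + Raman mapping + flow-cytometry panel + XRD sweep + NMR block — 35 h, 221 total.
Nothing else feasible within 37 h beats 221.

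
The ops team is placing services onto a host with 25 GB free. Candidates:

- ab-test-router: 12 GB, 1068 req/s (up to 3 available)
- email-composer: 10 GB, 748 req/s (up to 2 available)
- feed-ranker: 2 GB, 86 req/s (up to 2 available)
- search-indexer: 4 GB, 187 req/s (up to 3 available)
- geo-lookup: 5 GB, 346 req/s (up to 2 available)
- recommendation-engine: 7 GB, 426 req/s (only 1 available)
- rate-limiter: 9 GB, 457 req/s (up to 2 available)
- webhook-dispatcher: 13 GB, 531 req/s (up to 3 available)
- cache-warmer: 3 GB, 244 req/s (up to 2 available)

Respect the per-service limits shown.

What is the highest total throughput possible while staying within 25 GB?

2136

By throughput per GB: ab-test-router 89.00, cache-warmer 81.33, email-composer 74.80 lead.
The ratio ordering already packs tightly: 2×ab-test-router, 24 GB, 2136.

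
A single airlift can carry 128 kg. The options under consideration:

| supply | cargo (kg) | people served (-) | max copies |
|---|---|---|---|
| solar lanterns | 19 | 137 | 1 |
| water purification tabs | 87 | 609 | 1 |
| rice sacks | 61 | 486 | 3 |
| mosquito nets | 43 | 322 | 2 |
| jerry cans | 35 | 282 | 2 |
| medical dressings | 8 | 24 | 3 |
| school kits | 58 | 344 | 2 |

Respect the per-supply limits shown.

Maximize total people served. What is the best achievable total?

972

A density-first pass picks mosquito nets + 2×jerry cans + medical dressings — 910 at 121 kg.
Dropping mosquito nets and 2×jerry cans and medical dressings frees 121 kg; slotting in 2×rice sacks (122 kg) lifts the total to 972 at 122 kg.
No other feasible combination exceeds 972.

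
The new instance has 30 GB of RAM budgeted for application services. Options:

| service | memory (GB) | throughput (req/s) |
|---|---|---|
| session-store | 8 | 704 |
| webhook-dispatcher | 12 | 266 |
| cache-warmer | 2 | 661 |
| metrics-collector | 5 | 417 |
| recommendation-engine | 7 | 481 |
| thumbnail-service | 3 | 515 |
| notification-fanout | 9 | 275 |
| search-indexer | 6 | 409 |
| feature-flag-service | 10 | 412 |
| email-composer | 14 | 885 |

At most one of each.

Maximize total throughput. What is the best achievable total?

2887

By throughput per GB: cache-warmer 330.50, thumbnail-service 171.67, session-store 88.00 lead.
Taking the top-ratio services first gives session-store + cache-warmer + metrics-collector + recommendation-engine + thumbnail-service for 2778 (25 GB).
Dropping session-store and recommendation-engine frees 15 GB; slotting in search-indexer + email-composer (20 GB) lifts the total to 2887 at 30 GB.
An exhaustive check of the 1024 subsets confirms 2887.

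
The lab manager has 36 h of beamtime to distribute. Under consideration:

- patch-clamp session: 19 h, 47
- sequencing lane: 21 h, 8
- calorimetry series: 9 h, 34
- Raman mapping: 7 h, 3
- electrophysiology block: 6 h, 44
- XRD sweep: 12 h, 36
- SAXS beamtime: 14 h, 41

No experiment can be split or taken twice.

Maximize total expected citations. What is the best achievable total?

Taking the top-ratio experiments first gives calorimetry series + Raman mapping + electrophysiology block + XRD sweep for 117 (34 h).
Dropping Raman mapping and XRD sweep frees 19 h; slotting in patch-clamp session (19 h) lifts the total to 125 at 34 h.
Next best is calorimetry series + Raman mapping + electrophysiology block + SAXS beamtime at 122 (36 h) — short by 3.

125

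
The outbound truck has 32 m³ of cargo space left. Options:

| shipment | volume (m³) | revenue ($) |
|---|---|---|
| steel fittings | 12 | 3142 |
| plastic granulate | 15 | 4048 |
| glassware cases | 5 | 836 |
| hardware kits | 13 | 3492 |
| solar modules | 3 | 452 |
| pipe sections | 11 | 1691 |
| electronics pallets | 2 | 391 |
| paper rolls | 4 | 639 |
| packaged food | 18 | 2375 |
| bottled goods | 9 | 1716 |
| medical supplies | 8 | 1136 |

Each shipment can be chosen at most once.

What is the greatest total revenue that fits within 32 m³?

A density-first pass picks plastic granulate + hardware kits + electronics pallets — 7931 at 30 m³.
Replace electronics pallets with paper rolls: the trade gains 248 net, giving 8179 at 32 m³.

8179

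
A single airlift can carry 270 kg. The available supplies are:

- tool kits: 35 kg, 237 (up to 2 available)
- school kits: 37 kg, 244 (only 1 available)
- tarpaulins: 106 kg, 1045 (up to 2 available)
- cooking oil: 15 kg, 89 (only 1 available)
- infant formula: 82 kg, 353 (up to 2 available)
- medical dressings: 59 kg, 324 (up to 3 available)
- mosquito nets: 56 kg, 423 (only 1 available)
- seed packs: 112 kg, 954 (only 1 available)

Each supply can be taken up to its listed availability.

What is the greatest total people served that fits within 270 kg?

Taking 2×tarpaulins + mosquito nets: 268 kg used, 2513 in people served.
Every other selection either busts 270 kg or exceeds an availability limit or fails to beat 2513.

2513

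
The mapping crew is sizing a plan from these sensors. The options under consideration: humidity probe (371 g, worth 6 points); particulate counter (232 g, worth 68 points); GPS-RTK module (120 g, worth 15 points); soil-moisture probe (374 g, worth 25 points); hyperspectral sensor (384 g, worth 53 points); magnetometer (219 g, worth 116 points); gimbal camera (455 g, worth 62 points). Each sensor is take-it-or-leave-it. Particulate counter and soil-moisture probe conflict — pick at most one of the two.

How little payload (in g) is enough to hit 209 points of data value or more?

Need the lightest bundle worth ≥ 209.
particulate counter + hyperspectral sensor + magnetometer: 237 data value at 835 g.
Below 835 g the best achievable stays under 209.

835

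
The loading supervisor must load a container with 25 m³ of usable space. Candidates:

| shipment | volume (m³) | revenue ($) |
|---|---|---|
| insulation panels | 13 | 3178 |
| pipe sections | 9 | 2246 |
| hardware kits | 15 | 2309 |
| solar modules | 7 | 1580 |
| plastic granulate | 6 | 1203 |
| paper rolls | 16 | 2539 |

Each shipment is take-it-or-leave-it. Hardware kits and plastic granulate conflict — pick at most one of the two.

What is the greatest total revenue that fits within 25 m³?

5424

The ratio ordering already packs tightly: insulation panels + pipe sections, 22 m³, 5424.
The closest alternative, pipe sections + solar modules + plastic granulate, reaches only 5029.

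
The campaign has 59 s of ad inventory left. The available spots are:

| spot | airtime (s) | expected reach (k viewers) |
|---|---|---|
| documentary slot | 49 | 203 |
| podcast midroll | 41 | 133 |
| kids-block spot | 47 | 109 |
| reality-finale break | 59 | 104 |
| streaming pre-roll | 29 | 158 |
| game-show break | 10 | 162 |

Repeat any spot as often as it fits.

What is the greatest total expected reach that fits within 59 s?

Best packing: 5×game-show break — 50 s, 810 total.
No other feasible combination exceeds 810.

810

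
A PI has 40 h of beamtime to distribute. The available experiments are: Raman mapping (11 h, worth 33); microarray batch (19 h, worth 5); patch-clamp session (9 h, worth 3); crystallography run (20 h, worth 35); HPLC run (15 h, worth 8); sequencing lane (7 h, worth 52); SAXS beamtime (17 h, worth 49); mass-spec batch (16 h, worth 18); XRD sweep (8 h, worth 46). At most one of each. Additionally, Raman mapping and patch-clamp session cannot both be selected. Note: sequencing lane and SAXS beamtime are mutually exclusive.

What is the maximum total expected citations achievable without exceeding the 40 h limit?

Crystallography run + sequencing lane + XRD sweep uses 35 of the 40 h and totals 133.
Next best is Raman mapping + sequencing lane + XRD sweep at 131 (26 h) — short by 2.

133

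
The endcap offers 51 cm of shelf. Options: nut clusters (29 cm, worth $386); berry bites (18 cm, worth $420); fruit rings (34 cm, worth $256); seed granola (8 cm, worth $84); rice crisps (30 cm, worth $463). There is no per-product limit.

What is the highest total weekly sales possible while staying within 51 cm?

Taking 2×berry bites + seed granola: 44 cm used, 924 in weekly sales.
Every other selection either busts 51 cm or fails to beat 924.

924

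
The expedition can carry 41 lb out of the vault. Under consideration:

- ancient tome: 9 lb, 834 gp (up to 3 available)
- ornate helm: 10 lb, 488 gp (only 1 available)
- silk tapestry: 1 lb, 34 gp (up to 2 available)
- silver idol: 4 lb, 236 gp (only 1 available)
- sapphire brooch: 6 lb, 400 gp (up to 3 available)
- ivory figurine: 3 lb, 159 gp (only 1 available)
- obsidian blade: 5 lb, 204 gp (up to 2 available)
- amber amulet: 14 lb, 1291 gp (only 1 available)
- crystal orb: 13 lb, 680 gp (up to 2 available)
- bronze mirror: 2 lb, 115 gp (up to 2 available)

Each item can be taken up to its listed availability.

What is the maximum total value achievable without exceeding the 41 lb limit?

Ranking by ratio (value/lb): ancient tome 92.67, amber amulet 92.21, sapphire brooch 66.67, silver idol 59.00.
Best packing: 3×ancient tome + amber amulet — 41 lb, 3793 total.

3793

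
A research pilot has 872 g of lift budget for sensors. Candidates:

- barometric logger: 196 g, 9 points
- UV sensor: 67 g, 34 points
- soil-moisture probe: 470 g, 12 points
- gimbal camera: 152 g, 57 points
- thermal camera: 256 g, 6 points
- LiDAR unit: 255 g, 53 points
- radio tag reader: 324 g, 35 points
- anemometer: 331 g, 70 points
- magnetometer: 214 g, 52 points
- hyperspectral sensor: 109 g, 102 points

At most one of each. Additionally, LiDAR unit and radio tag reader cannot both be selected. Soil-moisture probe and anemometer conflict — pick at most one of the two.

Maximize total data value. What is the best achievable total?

298

Density check — hyperspectral sensor 0.94, UV sensor 0.51, gimbal camera 0.38, magnetometer 0.24 are the best per g.
Best packing: UV sensor + gimbal camera + LiDAR unit + magnetometer + hyperspectral sensor — 797 g, 298 total.
Every other selection either busts 872 g or breaks a pairing rule or fails to beat 298.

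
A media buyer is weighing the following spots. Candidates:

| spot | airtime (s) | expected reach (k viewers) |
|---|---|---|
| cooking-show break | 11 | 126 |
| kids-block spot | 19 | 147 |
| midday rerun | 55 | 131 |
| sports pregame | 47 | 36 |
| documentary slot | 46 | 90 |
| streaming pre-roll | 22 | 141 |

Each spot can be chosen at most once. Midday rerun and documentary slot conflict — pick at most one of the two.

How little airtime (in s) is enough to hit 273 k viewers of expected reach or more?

Need the lightest bundle worth ≥ 273.
Taking cooking-show break + kids-block spot gives 273 (≥ 273) for 30 s.
Below 30 s the best achievable stays under 273.

30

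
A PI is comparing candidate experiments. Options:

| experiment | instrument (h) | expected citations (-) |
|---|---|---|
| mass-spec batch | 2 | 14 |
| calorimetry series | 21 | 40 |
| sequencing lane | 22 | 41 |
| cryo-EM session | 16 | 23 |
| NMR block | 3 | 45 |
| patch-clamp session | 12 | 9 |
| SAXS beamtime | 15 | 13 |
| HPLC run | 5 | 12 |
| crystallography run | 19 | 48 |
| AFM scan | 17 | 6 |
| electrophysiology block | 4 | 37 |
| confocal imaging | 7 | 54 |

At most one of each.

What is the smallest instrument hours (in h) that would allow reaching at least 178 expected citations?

33

Look for the lowest-instrument combination reaching 178.
NMR block + crystallography run + electrophysiology block + confocal imaging: 184 expected citations at 33 h.
No combination under 33 h hits 178.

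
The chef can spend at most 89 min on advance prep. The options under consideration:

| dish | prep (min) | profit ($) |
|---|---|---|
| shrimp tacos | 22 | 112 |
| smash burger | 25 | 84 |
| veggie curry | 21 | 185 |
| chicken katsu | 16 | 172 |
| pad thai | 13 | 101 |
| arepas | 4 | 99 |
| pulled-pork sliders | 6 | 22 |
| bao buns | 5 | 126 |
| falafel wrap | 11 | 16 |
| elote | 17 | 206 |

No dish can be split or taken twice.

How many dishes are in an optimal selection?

7

The maximum profit within 89 min is 911.
For example veggie curry + chicken katsu + pad thai + arepas + pulled-pork sliders + bao buns + elote achieves it, using 82 min.
All optima have 7 dishes.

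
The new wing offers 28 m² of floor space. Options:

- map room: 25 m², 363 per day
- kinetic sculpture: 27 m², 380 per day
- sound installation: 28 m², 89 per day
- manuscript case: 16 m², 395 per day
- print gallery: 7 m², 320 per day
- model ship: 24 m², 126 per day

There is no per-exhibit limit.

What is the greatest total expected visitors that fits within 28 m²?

1280

Density check — print gallery 45.71, manuscript case 24.69, map room 14.52 are the best per m².
Best packing: 4×print gallery — 28 m², 1280 total.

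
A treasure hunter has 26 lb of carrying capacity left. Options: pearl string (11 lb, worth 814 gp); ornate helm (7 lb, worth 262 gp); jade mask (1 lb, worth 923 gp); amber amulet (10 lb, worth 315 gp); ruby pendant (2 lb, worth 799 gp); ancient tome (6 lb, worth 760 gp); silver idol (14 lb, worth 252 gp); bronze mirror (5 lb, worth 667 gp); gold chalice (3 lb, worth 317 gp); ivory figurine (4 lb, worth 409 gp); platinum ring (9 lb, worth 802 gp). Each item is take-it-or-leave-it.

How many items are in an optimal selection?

6

The maximum value within 26 lb is 4268.
For example jade mask + ruby pendant + ancient tome + bronze mirror + gold chalice + platinum ring achieves it, using 26 lb.
All optima have 6 items.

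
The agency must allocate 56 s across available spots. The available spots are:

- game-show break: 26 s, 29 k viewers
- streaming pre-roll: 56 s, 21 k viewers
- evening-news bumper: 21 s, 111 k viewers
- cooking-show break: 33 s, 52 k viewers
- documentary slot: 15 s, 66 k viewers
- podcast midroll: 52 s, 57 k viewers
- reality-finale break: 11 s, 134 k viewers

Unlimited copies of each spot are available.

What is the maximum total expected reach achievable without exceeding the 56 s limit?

By expected reach per s: reality-finale break 12.18, evening-news bumper 5.29, documentary slot 4.40 lead.
Best packing: 5×reality-finale break — 55 s, 670 total.
That's the maximum — no swap from here does better than 670.

670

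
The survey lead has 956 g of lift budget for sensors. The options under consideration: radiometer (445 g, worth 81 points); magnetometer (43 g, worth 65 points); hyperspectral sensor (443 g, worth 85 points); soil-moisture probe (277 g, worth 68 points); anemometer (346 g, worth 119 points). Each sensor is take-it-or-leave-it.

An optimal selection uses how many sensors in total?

The maximum data value within 956 g is 269.
magnetometer + hyperspectral sensor + anemometer hits 269 at 832 g.
Any selection reaching 269 contains exactly 3 sensors.

3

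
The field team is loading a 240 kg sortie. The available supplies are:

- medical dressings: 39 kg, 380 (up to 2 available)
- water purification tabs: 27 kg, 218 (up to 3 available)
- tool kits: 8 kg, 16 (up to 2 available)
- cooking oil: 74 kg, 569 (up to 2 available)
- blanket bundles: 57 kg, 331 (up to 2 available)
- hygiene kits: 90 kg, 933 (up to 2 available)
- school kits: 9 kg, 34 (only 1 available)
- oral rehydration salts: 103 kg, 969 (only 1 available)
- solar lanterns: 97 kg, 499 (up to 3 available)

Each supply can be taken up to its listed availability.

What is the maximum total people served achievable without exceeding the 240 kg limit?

2302

Density check — hygiene kits 10.37, medical dressings 9.74, oral rehydration salts 9.41 are the best per kg.
Greedy by ratio would take medical dressings + tool kits + 2×hygiene kits + school kits: 236 kg used, total 2296.
Dropping medical dressings and tool kits and school kits frees 56 kg; slotting in 2×water purification tabs (54 kg) lifts the total to 2302 at 234 kg.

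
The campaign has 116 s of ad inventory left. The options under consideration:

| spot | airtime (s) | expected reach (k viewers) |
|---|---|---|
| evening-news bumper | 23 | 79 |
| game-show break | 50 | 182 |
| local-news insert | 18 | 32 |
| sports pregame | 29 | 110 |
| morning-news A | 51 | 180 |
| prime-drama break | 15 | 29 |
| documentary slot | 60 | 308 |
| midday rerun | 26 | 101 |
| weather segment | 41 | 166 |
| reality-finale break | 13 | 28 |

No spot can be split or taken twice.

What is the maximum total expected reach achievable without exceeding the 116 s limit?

Density check — documentary slot 5.13, weather segment 4.05, midday rerun 3.88, sports pregame 3.79 are the best per s.
A density-first pass picks documentary slot + weather segment + reality-finale break — 502 at 114 s.
Dropping weather segment and reality-finale break frees 54 s; slotting in sports pregame + midday rerun (55 s) lifts the total to 519 at 115 s.

519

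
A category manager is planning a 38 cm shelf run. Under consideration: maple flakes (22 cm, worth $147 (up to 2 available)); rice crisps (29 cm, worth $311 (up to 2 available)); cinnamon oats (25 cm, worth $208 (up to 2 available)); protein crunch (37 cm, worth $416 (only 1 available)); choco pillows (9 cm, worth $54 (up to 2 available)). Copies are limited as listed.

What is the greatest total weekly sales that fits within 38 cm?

Protein crunch uses 37 of the 38 cm and totals 416.
Every other selection either busts 38 cm or exceeds an availability limit or fails to beat 416.

416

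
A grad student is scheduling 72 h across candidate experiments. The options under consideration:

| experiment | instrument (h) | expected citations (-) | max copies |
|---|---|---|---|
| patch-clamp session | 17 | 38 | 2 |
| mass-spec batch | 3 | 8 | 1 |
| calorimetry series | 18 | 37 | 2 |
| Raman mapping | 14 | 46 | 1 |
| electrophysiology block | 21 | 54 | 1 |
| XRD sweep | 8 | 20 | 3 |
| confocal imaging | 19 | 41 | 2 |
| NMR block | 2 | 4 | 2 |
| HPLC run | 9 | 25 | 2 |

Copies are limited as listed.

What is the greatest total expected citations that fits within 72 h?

Taking mass-spec batch + Raman mapping + electrophysiology block + 2×XRD sweep + 2×HPLC run: 72 h used, 198 in expected citations.
No other feasible combination exceeds 198.

198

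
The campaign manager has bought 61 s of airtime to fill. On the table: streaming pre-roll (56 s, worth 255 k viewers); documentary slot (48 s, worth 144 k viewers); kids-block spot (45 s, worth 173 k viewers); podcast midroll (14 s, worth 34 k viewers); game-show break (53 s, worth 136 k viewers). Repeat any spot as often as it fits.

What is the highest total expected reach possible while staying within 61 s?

Ranking by ratio (expected reach/s): streaming pre-roll 4.55, kids-block spot 3.84, documentary slot 3.00.
Taking streaming pre-roll: 56 s used, 255 in expected reach.
No other feasible combination exceeds 255.

255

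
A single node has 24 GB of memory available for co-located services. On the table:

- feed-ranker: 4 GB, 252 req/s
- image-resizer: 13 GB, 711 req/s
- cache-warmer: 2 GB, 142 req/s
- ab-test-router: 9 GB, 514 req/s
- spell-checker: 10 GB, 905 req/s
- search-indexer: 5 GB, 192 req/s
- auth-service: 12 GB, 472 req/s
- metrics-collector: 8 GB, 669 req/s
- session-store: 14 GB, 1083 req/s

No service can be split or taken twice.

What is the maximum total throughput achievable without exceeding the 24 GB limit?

1988

A density-first pass picks feed-ranker + cache-warmer + spell-checker + metrics-collector — 1968 at 24 GB.
Replace feed-ranker and cache-warmer and metrics-collector with session-store: the trade gains 20 net, giving 1988 at 24 GB.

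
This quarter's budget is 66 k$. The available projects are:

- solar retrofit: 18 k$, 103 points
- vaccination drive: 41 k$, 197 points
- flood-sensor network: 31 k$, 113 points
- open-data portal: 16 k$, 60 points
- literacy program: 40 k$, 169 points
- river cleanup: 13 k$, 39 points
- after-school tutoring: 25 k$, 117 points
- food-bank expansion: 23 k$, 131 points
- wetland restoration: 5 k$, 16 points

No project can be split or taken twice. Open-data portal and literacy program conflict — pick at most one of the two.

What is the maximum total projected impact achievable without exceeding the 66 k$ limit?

351

By projected impact per k$: solar retrofit 5.72, food-bank expansion 5.70, vaccination drive 4.80 lead.
Taking solar retrofit + after-school tutoring + food-bank expansion: 66 k$ used, 351 in projected impact.
No other feasible combination exceeds 351.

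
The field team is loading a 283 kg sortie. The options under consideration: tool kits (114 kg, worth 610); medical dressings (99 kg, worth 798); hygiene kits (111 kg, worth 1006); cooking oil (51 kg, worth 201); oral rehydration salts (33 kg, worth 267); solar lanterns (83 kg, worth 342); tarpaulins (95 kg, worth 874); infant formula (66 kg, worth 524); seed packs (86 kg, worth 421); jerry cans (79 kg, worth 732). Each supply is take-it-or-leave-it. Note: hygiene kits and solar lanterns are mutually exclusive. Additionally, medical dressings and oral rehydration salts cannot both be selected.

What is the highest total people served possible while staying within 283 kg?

By people served per kg: jerry cans 9.27, tarpaulins 9.20, hygiene kits 9.06, oral rehydration salts 8.09 lead.
The ratio heuristic lands on oral rehydration salts + tarpaulins + infant formula + jerry cans (2397) but leaves 10 kg idle.
Replace oral rehydration salts and jerry cans with hygiene kits: the trade gains 7 net, giving 2404 at 272 kg.
Nothing else feasible within 283 kg beats 2404.

2404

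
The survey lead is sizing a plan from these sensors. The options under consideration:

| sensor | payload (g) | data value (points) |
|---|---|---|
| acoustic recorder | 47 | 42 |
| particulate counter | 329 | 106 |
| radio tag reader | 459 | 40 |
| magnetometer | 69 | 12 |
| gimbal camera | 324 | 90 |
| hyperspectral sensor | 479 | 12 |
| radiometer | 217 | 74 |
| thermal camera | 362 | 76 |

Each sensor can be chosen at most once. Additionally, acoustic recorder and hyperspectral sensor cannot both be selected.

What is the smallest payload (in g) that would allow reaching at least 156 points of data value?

445

Minimise g subject to total data value ≥ 156.
acoustic recorder + particulate counter + magnetometer: 160 data value at 445 g.
Below 445 g the best achievable stays under 156.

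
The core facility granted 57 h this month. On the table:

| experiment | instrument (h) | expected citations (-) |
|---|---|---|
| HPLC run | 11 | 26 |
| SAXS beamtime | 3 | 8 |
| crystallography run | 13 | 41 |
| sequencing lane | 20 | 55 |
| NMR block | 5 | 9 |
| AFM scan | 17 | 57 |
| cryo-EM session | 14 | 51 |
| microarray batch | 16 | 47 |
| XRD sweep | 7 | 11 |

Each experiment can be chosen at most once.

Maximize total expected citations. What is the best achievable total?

A density-first pass picks SAXS beamtime + crystallography run + NMR block + AFM scan + cryo-EM session — 166 at 52 h.
Dropping SAXS beamtime and NMR block frees 8 h; slotting in HPLC run (11 h) lifts the total to 175 at 55 h.
Every other selection either busts 57 h or fails to beat 175.

175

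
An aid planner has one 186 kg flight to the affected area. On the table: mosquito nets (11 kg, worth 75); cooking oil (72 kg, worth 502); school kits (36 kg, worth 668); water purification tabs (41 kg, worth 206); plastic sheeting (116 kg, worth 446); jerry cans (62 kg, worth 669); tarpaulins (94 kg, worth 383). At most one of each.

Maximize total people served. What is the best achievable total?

Ranking by ratio (people served/kg): school kits 18.56, jerry cans 10.79, cooking oil 6.97, mosquito nets 6.82.
The ratio ordering already packs tightly: mosquito nets + cooking oil + school kits + jerry cans, 181 kg, 1914.

1914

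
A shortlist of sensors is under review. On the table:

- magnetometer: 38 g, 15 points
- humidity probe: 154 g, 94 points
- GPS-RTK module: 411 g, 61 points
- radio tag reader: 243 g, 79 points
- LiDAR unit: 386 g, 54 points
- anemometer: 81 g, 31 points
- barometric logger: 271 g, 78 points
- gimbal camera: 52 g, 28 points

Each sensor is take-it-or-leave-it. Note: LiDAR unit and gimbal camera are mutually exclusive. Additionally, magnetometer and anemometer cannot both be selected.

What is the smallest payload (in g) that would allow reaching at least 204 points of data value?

478

Minimise g subject to total data value ≥ 204.
humidity probe + radio tag reader + anemometer reaches 204 using 478 g.
No combination under 478 g hits 204.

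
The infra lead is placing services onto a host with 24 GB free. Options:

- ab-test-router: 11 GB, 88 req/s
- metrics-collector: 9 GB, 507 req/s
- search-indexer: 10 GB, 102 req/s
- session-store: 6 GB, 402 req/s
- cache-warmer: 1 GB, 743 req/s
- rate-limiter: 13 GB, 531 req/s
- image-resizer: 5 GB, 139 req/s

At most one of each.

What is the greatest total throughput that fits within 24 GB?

Ranking by ratio (throughput/GB): cache-warmer 743.00, session-store 67.00, metrics-collector 56.33.
The ratio ordering already packs tightly: metrics-collector + session-store + cache-warmer + image-resizer, 21 GB, 1791.

1791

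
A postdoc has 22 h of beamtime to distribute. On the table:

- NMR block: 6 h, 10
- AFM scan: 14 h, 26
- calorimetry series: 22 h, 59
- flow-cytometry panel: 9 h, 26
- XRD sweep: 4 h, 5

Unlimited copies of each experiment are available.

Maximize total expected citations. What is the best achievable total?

59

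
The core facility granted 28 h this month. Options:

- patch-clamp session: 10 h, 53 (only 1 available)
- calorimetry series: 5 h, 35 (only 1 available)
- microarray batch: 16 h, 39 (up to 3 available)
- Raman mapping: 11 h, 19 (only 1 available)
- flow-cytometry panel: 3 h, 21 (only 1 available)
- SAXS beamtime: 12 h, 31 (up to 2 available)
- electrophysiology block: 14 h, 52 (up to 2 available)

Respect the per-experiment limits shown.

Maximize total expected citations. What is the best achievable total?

126

A density-first pass picks patch-clamp session + calorimetry series + flow-cytometry panel — 109 at 18 h.
Dropping calorimetry series frees 5 h; slotting in electrophysiology block (14 h) lifts the total to 126 at 27 h.
The spare 1 h is too small for any remaining experiment, and no exchange beats 126.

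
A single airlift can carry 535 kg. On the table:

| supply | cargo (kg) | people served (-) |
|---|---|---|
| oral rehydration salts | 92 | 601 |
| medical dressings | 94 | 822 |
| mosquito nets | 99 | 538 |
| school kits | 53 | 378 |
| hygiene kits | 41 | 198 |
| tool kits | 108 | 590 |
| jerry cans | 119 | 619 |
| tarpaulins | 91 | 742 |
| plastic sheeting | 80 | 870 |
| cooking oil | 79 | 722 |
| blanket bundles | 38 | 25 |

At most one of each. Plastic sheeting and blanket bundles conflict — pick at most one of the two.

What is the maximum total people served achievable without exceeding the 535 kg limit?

4333

Taking oral rehydration salts + medical dressings + school kits + hygiene kits + tarpaulins + plastic sheeting + cooking oil: 530 kg used, 4333 in people served.
The closest alternative, oral rehydration salts + medical dressings + mosquito nets + tarpaulins + plastic sheeting + cooking oil, reaches only 4295.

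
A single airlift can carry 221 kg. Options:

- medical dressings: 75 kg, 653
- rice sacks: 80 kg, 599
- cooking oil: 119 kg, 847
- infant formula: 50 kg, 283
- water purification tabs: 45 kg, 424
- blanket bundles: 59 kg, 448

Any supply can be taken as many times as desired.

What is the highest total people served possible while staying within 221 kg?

1925

Taking the top-ratio supplies first gives 4×water purification tabs for 1696 (180 kg).
Dropping water purification tabs frees 45 kg; slotting in medical dressings (75 kg) lifts the total to 1925 at 210 kg.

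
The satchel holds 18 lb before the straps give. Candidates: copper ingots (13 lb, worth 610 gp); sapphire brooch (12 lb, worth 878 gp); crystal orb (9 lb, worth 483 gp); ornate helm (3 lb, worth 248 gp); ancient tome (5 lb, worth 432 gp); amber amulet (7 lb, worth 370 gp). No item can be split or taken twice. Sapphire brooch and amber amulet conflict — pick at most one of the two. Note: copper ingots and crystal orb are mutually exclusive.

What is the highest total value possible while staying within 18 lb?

Filling by ratio: crystal orb + ornate helm + ancient tome for 1163, with 1 lb left unused.
Dropping crystal orb and ornate helm frees 12 lb; slotting in sapphire brooch (12 lb) lifts the total to 1310 at 17 lb.
An exhaustive check of the 64 subsets confirms 1310.

1310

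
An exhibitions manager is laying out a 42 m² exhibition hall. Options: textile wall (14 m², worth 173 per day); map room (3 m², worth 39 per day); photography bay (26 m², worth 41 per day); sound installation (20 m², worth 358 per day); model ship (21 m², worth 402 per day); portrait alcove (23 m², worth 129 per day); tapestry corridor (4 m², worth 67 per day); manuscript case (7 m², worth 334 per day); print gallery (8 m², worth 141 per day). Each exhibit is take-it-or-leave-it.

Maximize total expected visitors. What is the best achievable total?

944

The ratio ordering already packs tightly: model ship + tapestry corridor + manuscript case + print gallery, 40 m², 944.
Runner-up map room + sound installation + tapestry corridor + manuscript case + print gallery tops out at 939.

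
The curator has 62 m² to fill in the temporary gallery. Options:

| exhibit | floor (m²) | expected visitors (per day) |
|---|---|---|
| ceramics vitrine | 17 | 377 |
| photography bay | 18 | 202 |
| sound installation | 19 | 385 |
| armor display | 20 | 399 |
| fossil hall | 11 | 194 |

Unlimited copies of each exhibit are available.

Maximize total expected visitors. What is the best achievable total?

By expected visitors per m²: ceramics vitrine 22.18, sound installation 20.26, armor display 19.95, fossil hall 17.64 lead.
Best packing: 3×ceramics vitrine + fossil hall — 62 m², 1325 total.
No other feasible combination exceeds 1325.

1325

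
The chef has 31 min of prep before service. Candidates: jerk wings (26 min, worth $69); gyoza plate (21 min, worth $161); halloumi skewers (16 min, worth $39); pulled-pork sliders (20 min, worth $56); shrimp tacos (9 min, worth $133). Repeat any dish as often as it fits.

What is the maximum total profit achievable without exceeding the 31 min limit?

The ratio ordering already packs tightly: 3×shrimp tacos, 27 min, 399.

399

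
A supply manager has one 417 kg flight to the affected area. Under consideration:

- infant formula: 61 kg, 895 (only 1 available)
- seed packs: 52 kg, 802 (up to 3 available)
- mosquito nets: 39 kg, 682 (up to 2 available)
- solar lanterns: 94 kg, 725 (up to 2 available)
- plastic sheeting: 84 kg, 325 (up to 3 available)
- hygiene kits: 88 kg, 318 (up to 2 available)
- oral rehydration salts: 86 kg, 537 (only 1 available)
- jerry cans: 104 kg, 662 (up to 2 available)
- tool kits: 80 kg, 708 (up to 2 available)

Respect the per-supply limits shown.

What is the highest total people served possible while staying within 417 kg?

Ranking by ratio (people served/kg): mosquito nets 17.49, seed packs 15.42, infant formula 14.67, tool kits 8.85.
Taking the top-ratio supplies first gives infant formula + 3×seed packs + 2×mosquito nets + tool kits for 5373 (375 kg).
The 39 kg tied up in mosquito nets is better spent on tool kits — total rises to 5399 (416 kg).

5399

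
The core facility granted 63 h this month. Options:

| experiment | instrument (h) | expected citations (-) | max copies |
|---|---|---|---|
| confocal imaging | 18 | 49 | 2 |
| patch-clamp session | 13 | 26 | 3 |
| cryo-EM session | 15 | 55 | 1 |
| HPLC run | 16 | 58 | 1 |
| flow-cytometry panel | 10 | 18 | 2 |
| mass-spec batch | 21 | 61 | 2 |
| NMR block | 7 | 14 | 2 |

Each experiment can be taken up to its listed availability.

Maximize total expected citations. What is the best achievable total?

192

The ratio heuristic lands on cryo-EM session + HPLC run + mass-spec batch + NMR block (188) but leaves 4 h idle.
Replace NMR block with flow-cytometry panel: the trade gains 4 net, giving 192 at 62 h.
The spare 1 h is too small for any remaining experiment, and no exchange beats 192.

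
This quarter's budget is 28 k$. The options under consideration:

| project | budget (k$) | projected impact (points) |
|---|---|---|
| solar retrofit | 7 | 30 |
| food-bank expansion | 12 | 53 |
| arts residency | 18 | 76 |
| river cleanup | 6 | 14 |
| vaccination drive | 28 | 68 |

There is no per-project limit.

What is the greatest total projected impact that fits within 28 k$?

120

Taking the top-ratio projects first gives 2×food-bank expansion for 106 (24 k$).
Replace 2×food-bank expansion with 4×solar retrofit: the trade gains 14 net, giving 120 at 28 k$.
Nothing else within 28 k$ beats 120.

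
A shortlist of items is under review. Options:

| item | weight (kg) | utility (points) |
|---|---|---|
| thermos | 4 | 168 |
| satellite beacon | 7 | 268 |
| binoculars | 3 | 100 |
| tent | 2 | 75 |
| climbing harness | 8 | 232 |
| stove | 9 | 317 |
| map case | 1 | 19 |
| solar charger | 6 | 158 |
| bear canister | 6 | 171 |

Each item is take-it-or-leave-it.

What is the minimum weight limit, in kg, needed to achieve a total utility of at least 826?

22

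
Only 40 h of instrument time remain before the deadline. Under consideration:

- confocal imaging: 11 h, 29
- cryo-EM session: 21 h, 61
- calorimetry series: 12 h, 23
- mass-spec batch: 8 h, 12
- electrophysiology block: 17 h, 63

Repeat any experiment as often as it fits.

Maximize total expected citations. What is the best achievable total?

The ratio ordering already packs tightly: 2×electrophysiology block, 34 h, 126.
That's the maximum — no swap from here does better than 126.

126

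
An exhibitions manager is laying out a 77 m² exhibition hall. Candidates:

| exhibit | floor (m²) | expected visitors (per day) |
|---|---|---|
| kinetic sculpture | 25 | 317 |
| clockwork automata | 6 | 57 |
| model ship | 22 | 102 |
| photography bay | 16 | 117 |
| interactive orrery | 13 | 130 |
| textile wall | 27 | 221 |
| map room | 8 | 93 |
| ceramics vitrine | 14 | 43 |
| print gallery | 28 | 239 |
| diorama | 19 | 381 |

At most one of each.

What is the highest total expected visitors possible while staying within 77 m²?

978

Density check — diorama 20.05, kinetic sculpture 12.68, map room 11.62, interactive orrery 10.00 are the best per m².
Taking kinetic sculpture + clockwork automata + interactive orrery + map room + diorama: 71 m² used, 978 in expected visitors.
The closest alternative, kinetic sculpture + clockwork automata + textile wall + diorama, reaches only 976.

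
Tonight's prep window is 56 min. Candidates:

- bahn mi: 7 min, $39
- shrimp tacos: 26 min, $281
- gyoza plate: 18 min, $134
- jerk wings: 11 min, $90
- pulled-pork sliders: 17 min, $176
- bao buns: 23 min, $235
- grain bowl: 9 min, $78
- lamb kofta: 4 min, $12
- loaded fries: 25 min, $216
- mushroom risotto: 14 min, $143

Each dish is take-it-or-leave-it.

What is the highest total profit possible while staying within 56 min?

555

A density-first pass picks shrimp tacos + pulled-pork sliders + grain bowl + lamb kofta — 547 at 56 min.
Reworking the packing: bahn mi + shrimp tacos + bao buns uses 56 min and improves the total to 555.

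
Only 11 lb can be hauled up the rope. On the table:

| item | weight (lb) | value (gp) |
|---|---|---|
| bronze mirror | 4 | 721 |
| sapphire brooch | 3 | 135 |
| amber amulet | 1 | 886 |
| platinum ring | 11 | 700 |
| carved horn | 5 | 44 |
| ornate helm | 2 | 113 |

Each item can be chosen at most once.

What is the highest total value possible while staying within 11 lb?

1855

Density check — amber amulet 886.00, bronze mirror 180.25, platinum ring 63.64 are the best per lb.
Taking bronze mirror + sapphire brooch + amber amulet + ornate helm: 10 lb used, 1855 in value.
Next best is bronze mirror + sapphire brooch + amber amulet at 1742 (8 lb) — short by 113.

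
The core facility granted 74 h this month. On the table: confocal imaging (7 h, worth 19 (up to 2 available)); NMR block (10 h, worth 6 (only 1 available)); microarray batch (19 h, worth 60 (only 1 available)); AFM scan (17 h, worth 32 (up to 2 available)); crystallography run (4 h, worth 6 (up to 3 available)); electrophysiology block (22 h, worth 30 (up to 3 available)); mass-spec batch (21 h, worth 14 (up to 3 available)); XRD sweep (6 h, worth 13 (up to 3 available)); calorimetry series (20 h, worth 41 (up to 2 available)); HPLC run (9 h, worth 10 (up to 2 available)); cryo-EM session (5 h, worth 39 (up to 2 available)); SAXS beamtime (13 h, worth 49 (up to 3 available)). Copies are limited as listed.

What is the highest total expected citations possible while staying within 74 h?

The ratio ordering already packs tightly: microarray batch + XRD sweep + 2×cryo-EM session + 3×SAXS beamtime, 74 h, 298.
No other feasible combination exceeds 298.

298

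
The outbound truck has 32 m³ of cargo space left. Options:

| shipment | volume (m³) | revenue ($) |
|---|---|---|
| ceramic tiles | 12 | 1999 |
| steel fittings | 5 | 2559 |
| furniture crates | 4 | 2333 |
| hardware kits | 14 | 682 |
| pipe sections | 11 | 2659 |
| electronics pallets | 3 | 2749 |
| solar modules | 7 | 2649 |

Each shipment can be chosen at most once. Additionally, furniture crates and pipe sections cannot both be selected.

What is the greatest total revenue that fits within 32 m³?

12289

Ranking by ratio (revenue/m³): electronics pallets 916.33, furniture crates 583.25, steel fittings 511.80, solar modules 378.43.
Taking ceramic tiles + steel fittings + furniture crates + electronics pallets + solar modules: 31 m³ used, 12289 in revenue.
The closest alternative, steel fittings + pipe sections + electronics pallets + solar modules, reaches only 10616.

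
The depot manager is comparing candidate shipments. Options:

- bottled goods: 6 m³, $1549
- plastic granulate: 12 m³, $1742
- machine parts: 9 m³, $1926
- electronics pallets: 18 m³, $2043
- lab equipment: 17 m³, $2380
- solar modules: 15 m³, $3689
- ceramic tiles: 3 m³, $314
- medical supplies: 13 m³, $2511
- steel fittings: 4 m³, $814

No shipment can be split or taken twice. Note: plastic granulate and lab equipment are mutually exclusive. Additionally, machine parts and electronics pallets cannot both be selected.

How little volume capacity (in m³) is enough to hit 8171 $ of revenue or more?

37

Minimise m³ subject to total revenue ≥ 8171.
bottled goods + machine parts + solar modules + ceramic tiles + steel fittings reaches 8292 using 37 m³.
Any bundle with less than 37 m³ falls short of 8171.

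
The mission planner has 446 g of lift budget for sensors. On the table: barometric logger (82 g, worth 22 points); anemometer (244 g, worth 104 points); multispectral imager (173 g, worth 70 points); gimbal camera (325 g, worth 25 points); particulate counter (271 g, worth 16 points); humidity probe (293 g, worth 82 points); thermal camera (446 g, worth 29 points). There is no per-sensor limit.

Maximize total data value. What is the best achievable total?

Ranking by ratio (data value/g): anemometer 0.43, multispectral imager 0.40, humidity probe 0.28, barometric logger 0.27.
Taking anemometer + multispectral imager: 417 g used, 174 in data value.
No other feasible combination exceeds 174.

174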